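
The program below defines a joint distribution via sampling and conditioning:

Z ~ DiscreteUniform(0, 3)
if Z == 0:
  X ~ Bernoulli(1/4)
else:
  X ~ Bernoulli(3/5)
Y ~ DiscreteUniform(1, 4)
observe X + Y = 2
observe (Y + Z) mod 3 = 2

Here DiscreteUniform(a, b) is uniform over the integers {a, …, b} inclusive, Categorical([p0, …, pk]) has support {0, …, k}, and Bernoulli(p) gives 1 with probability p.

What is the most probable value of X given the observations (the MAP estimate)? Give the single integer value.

argmax_v P(X = v | obs) = 0

Enumerate traces; 3 have nonzero weight after conditioning:
  (Z=0, X=0, Y=2) weight 3/64
  (Z=1, X=1, Y=1) weight 3/80
  (Z=3, X=0, Y=2) weight 1/40
Group by X:
  weight(X=0) = 23/320
  weight(X=1) = 3/80
Total weight = 23/320 + 3/80 = 7/64
P(X=0 | obs) = 23/320 / 7/64 = 23/35
P(X=1 | obs) = 3/80 / 7/64 = 12/35
argmax = 0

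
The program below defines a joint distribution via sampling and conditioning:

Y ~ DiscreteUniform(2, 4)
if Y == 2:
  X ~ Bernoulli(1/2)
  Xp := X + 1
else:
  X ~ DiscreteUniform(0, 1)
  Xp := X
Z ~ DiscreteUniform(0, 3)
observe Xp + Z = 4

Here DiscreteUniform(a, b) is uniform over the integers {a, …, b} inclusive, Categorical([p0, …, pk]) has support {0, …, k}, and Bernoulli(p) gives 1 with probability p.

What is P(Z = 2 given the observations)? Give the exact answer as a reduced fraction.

Enumerate traces; 4 have nonzero weight after conditioning:
  (Y=2, X=0, Z=3) weight 1/24
  (Y=2, X=1, Z=2) weight 1/24
  (Y=3, X=1, Z=3) weight 1/24
  (Y=4, X=1, Z=3) weight 1/24
Group by Z:
  weight(Z=2) = 1/24
  weight(Z=3) = 1/8
Total weight = 1/24 + 1/8 = 1/6
P(Z=2 | obs) = 1/24 / 1/6 = 1/4
P(Z=3 | obs) = 1/8 / 1/6 = 3/4

P(Z = 2 | obs) = 1/4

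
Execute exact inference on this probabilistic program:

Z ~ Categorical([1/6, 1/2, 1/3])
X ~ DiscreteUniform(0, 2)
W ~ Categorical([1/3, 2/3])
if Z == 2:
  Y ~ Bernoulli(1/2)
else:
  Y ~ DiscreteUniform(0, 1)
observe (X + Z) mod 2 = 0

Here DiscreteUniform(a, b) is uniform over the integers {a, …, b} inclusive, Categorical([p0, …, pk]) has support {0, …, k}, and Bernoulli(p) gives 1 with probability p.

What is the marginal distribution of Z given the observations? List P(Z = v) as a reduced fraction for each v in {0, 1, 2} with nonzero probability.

P(Z=0) = 2/9, P(Z=1) = 1/3, P(Z=2) = 4/9

Enumerate traces; 20 have nonzero weight after conditioning:
  (Z=0, X=0, W=0, Y=0) weight 1/108
  (Z=0, X=0, W=0, Y=1) weight 1/108
  (Z=0, X=0, W=1, Y=0) weight 1/54
  (Z=0, X=0, W=1, Y=1) weight 1/54
  (Z=0, X=2, W=0, Y=0) weight 1/108
  (Z=0, X=2, W=0, Y=1) weight 1/108
  (Z=0, X=2, W=1, Y=0) weight 1/54
  (Z=0, X=2, W=1, Y=1) weight 1/54
  (Z=1, X=1, W=0, Y=0) weight 1/36
  (Z=2, X=0, W=0, Y=0) weight 1/54
  … 10 more
Group by Z:
  weight(Z=0) = 1/9
  weight(Z=1) = 1/6
  weight(Z=2) = 2/9
Total weight = 1/9 + 1/6 + 2/9 = 1/2
P(Z=0 | obs) = 1/9 / 1/2 = 2/9
P(Z=1 | obs) = 1/6 / 1/2 = 1/3
P(Z=2 | obs) = 2/9 / 1/2 = 4/9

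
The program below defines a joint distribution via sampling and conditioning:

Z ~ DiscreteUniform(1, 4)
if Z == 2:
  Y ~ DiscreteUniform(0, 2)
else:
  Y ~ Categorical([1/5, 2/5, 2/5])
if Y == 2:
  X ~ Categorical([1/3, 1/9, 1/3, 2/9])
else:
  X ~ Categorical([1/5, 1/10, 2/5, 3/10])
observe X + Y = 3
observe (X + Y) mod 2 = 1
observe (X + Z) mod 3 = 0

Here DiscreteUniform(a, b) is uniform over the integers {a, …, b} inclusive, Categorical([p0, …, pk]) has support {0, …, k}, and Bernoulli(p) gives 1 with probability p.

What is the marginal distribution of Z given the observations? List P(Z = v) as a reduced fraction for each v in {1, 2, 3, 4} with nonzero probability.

Enumerate traces; 4 have nonzero weight after conditioning:
  (Z=1, Y=1, X=2) weight 1/25
  (Z=2, Y=2, X=1) weight 1/108
  (Z=3, Y=0, X=3) weight 3/200
  (Z=4, Y=1, X=2) weight 1/25
Group by Z:
  weight(Z=1) = 1/25
  weight(Z=2) = 1/108
  weight(Z=3) = 3/200
  weight(Z=4) = 1/25
Total weight = 1/25 + 1/108 + 3/200 + 1/25 = 563/5400
P(Z=1 | obs) = 1/25 / 563/5400 = 216/563
P(Z=2 | obs) = 1/108 / 563/5400 = 50/563
P(Z=3 | obs) = 3/200 / 563/5400 = 81/563
P(Z=4 | obs) = 1/25 / 563/5400 = 216/563

P(Z=1) = 216/563, P(Z=2) = 50/563, P(Z=3) = 81/563, P(Z=4) = 216/563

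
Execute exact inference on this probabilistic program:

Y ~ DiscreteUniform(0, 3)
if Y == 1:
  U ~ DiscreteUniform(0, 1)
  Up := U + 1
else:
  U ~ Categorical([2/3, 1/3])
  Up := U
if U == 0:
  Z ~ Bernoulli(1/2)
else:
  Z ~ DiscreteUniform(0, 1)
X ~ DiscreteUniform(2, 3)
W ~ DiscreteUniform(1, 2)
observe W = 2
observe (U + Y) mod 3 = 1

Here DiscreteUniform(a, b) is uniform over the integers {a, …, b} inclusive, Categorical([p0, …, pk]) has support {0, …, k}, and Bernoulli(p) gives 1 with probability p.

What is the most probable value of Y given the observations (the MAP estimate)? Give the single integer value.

Enumerate traces; 12 have nonzero weight after conditioning:
  (Y=0, U=1, Z=0, X=2, W=2) weight 1/96
  (Y=0, U=1, Z=0, X=3, W=2) weight 1/96
  (Y=0, U=1, Z=1, X=2, W=2) weight 1/96
  (Y=0, U=1, Z=1, X=3, W=2) weight 1/96
  (Y=1, U=0, Z=0, X=2, W=2) weight 1/64
  (Y=1, U=0, Z=0, X=3, W=2) weight 1/64
  (Y=1, U=0, Z=1, X=2, W=2) weight 1/64
  (Y=1, U=0, Z=1, X=3, W=2) weight 1/64
  (Y=3, U=1, Z=0, X=2, W=2) weight 1/96
  … 3 more
Group by Y:
  weight(Y=0) = 1/24
  weight(Y=1) = 1/16
  weight(Y=3) = 1/24
Total weight = 1/24 + 1/16 + 1/24 = 7/48
P(Y=0 | obs) = 1/24 / 7/48 = 2/7
P(Y=1 | obs) = 1/16 / 7/48 = 3/7
P(Y=3 | obs) = 1/24 / 7/48 = 2/7
argmax = 1

argmax_v P(Y = v | obs) = 1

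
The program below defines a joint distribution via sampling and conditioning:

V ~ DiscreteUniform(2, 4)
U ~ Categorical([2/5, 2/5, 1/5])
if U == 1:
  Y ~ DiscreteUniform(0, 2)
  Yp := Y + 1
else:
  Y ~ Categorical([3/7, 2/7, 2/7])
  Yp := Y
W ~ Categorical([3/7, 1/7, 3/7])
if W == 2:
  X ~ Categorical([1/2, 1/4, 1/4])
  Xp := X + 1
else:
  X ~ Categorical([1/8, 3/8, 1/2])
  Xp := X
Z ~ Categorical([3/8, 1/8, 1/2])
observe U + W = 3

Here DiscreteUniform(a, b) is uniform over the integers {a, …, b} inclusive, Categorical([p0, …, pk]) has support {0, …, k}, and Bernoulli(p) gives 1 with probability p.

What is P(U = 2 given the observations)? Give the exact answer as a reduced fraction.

P(U = 2 | obs) = 1/7

Enumerate traces; 162 have nonzero weight after conditioning:
  (V=2, U=1, Y=0, W=2, X=0, Z=0) weight 1/280
  (V=2, U=1, Y=0, W=2, X=0, Z=1) weight 1/840
  (V=2, U=1, Y=0, W=2, X=0, Z=2) weight 1/210
  (V=2, U=1, Y=0, W=2, X=1, Z=0) weight 1/560
  (V=2, U=1, Y=0, W=2, X=1, Z=1) weight 1/1680
  (V=2, U=1, Y=0, W=2, X=1, Z=2) weight 1/420
  (V=2, U=1, Y=0, W=2, X=2, Z=0) weight 1/560
  (V=2, U=1, Y=0, W=2, X=2, Z=1) weight 1/1680
  (V=2, U=2, Y=0, W=1, X=0, Z=0) weight 3/15680
  … 153 more
Group by U:
  weight(U=1) = 6/35
  weight(U=2) = 1/35
Total weight = 6/35 + 1/35 = 1/5
P(U=1 | obs) = 6/35 / 1/5 = 6/7
P(U=2 | obs) = 1/35 / 1/5 = 1/7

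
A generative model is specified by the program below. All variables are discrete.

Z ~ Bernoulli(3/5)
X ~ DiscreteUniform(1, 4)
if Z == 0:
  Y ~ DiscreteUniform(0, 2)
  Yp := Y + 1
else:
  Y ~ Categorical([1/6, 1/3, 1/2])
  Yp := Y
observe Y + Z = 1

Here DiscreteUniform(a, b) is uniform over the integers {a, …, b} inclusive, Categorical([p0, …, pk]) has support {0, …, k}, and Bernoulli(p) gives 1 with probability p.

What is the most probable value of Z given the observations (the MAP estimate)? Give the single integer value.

Enumerate traces; 8 have nonzero weight after conditioning:
  (Z=0, X=1, Y=1) weight 1/30
  (Z=0, X=2, Y=1) weight 1/30
  (Z=0, X=3, Y=1) weight 1/30
  (Z=0, X=4, Y=1) weight 1/30
  (Z=1, X=1, Y=0) weight 1/40
  (Z=1, X=2, Y=0) weight 1/40
  (Z=1, X=3, Y=0) weight 1/40
  (Z=1, X=4, Y=0) weight 1/40
Group by Z:
  weight(Z=0) = 2/15
  weight(Z=1) = 1/10
Total weight = 2/15 + 1/10 = 7/30
P(Z=0 | obs) = 2/15 / 7/30 = 4/7
P(Z=1 | obs) = 1/10 / 7/30 = 3/7
argmax = 0

argmax_v P(Z = v | obs) = 0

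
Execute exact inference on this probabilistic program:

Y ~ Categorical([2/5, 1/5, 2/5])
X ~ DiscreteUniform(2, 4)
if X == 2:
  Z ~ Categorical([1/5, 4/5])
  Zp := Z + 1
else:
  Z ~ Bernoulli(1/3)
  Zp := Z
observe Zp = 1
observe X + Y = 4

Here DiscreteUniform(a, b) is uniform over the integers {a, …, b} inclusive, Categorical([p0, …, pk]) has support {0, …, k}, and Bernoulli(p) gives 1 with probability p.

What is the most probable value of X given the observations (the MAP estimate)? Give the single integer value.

argmax_v P(X = v | obs) = 4

Enumerate traces; 3 have nonzero weight after conditioning:
  (Y=0, X=4, Z=1) weight 2/45
  (Y=1, X=3, Z=1) weight 1/45
  (Y=2, X=2, Z=0) weight 2/75
Group by X:
  weight(X=2) = 2/75
  weight(X=3) = 1/45
  weight(X=4) = 2/45
Total weight = 2/75 + 1/45 + 2/45 = 7/75
P(X=2 | obs) = 2/75 / 7/75 = 2/7
P(X=3 | obs) = 1/45 / 7/75 = 5/21
P(X=4 | obs) = 2/45 / 7/75 = 10/21
argmax = 4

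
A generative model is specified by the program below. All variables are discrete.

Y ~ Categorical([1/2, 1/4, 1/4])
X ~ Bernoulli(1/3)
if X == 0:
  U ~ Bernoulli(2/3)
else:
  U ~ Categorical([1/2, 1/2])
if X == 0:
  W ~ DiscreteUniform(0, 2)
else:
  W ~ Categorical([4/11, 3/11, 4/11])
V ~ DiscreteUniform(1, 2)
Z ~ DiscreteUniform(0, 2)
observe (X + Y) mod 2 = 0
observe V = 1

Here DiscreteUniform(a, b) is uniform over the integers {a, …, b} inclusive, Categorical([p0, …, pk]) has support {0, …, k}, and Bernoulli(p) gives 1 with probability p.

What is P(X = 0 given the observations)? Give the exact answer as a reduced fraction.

Enumerate traces; 54 have nonzero weight after conditioning:
  (Y=0, X=0, U=0, W=0, V=1, Z=0) weight 1/162
  (Y=0, X=0, U=0, W=0, V=1, Z=1) weight 1/162
  (Y=0, X=0, U=0, W=0, V=1, Z=2) weight 1/162
  (Y=0, X=0, U=0, W=1, V=1, Z=0) weight 1/162
  (Y=0, X=0, U=0, W=1, V=1, Z=1) weight 1/162
  (Y=0, X=0, U=0, W=1, V=1, Z=2) weight 1/162
  (Y=0, X=0, U=0, W=2, V=1, Z=0) weight 1/162
  (Y=0, X=0, U=0, W=2, V=1, Z=1) weight 1/162
  (Y=1, X=1, U=0, W=0, V=1, Z=0) weight 1/396
  … 45 more
Group by X:
  weight(X=0) = 1/4
  weight(X=1) = 1/24
Total weight = 1/4 + 1/24 = 7/24
P(X=0 | obs) = 1/4 / 7/24 = 6/7
P(X=1 | obs) = 1/24 / 7/24 = 1/7

P(X = 0 | obs) = 6/7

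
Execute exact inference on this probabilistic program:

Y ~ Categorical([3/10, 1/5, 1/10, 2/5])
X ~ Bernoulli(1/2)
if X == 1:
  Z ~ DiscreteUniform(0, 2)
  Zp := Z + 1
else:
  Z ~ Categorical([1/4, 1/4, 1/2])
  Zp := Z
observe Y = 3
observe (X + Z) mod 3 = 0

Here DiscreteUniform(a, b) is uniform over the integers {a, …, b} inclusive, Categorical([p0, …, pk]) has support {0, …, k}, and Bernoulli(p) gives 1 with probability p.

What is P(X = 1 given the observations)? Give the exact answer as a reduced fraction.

P(X = 1 | obs) = 4/7

Enumerate traces; 2 have nonzero weight after conditioning:
  (Y=3, X=0, Z=0) weight 1/20
  (Y=3, X=1, Z=2) weight 1/15
Group by X:
  weight(X=0) = 1/20
  weight(X=1) = 1/15
Total weight = 1/20 + 1/15 = 7/60
P(X=0 | obs) = 1/20 / 7/60 = 3/7
P(X=1 | obs) = 1/15 / 7/60 = 4/7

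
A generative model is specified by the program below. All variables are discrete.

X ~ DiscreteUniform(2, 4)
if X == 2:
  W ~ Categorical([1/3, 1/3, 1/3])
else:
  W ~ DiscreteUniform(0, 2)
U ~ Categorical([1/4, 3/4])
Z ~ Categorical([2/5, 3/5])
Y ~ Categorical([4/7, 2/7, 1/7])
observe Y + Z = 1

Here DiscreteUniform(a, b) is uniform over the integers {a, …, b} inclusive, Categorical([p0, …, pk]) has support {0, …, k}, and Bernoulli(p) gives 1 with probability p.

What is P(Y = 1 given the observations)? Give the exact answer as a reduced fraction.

Enumerate traces; 36 have nonzero weight after conditioning:
  (X=2, W=0, U=0, Z=0, Y=1) weight 1/315
  (X=2, W=0, U=0, Z=1, Y=0) weight 1/105
  (X=2, W=0, U=1, Z=0, Y=1) weight 1/105
  (X=2, W=0, U=1, Z=1, Y=0) weight 1/35
  (X=2, W=1, U=0, Z=0, Y=1) weight 1/315
  (X=2, W=1, U=0, Z=1, Y=0) weight 1/105
  (X=2, W=1, U=1, Z=0, Y=1) weight 1/105
  (X=2, W=1, U=1, Z=1, Y=0) weight 1/35
  … 28 more
Group by Y:
  weight(Y=0) = 12/35
  weight(Y=1) = 4/35
Total weight = 12/35 + 4/35 = 16/35
P(Y=0 | obs) = 12/35 / 16/35 = 3/4
P(Y=1 | obs) = 4/35 / 16/35 = 1/4

P(Y = 1 | obs) = 1/4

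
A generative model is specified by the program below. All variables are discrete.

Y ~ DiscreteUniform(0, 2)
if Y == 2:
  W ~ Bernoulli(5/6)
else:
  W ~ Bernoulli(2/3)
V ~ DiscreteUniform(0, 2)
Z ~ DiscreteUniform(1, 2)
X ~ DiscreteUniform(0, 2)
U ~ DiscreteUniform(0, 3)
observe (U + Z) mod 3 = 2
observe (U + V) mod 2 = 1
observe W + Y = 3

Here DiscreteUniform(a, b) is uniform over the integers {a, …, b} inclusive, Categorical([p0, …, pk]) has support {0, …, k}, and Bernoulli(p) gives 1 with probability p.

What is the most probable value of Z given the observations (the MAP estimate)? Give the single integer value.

Enumerate traces; 15 have nonzero weight after conditioning:
  (Y=2, W=1, V=0, Z=1, X=0, U=1) weight 5/1296
  (Y=2, W=1, V=0, Z=1, X=1, U=1) weight 5/1296
  (Y=2, W=1, V=0, Z=1, X=2, U=1) weight 5/1296
  (Y=2, W=1, V=0, Z=2, X=0, U=3) weight 5/1296
  (Y=2, W=1, V=0, Z=2, X=1, U=3) weight 5/1296
  (Y=2, W=1, V=0, Z=2, X=2, U=3) weight 5/1296
  (Y=2, W=1, V=1, Z=2, X=0, U=0) weight 5/1296
  (Y=2, W=1, V=1, Z=2, X=1, U=0) weight 5/1296
  … 7 more
Group by Z:
  weight(Z=1) = 5/216
  weight(Z=2) = 5/144
Total weight = 5/216 + 5/144 = 25/432
P(Z=1 | obs) = 5/216 / 25/432 = 2/5
P(Z=2 | obs) = 5/144 / 25/432 = 3/5
argmax = 2

argmax_v P(Z = v | obs) = 2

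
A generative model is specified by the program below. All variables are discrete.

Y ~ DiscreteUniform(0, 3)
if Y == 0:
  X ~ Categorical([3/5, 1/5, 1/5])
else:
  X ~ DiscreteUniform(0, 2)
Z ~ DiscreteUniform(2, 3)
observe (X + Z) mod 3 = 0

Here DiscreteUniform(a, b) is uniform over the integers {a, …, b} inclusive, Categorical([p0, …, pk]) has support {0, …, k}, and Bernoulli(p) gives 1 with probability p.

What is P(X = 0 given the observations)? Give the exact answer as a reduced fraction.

P(X = 0 | obs) = 4/7

Enumerate traces; 8 have nonzero weight after conditioning:
  (Y=0, X=0, Z=3) weight 3/40
  (Y=0, X=1, Z=2) weight 1/40
  (Y=1, X=0, Z=3) weight 1/24
  (Y=1, X=1, Z=2) weight 1/24
  (Y=2, X=0, Z=3) weight 1/24
  (Y=2, X=1, Z=2) weight 1/24
  (Y=3, X=0, Z=3) weight 1/24
  (Y=3, X=1, Z=2) weight 1/24
Group by X:
  weight(X=0) = 1/5
  weight(X=1) = 3/20
Total weight = 1/5 + 3/20 = 7/20
P(X=0 | obs) = 1/5 / 7/20 = 4/7
P(X=1 | obs) = 3/20 / 7/20 = 3/7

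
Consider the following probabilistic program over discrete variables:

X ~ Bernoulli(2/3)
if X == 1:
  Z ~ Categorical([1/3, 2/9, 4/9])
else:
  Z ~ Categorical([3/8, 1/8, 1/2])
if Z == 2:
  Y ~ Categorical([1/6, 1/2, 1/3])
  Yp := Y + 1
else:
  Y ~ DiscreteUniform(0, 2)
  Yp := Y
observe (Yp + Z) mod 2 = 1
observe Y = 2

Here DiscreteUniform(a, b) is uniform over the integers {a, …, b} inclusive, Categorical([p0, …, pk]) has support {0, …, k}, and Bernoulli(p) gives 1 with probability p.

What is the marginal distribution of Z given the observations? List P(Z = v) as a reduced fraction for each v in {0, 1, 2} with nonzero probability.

Enumerate traces; 4 have nonzero weight after conditioning:
  (X=0, Z=1, Y=2) weight 1/72
  (X=0, Z=2, Y=2) weight 1/18
  (X=1, Z=1, Y=2) weight 4/81
  (X=1, Z=2, Y=2) weight 8/81
Group by Z:
  weight(Z=1) = 41/648
  weight(Z=2) = 25/162
Total weight = 41/648 + 25/162 = 47/216
P(Z=1 | obs) = 41/648 / 47/216 = 41/141
P(Z=2 | obs) = 25/162 / 47/216 = 100/141

P(Z=1) = 41/141, P(Z=2) = 100/141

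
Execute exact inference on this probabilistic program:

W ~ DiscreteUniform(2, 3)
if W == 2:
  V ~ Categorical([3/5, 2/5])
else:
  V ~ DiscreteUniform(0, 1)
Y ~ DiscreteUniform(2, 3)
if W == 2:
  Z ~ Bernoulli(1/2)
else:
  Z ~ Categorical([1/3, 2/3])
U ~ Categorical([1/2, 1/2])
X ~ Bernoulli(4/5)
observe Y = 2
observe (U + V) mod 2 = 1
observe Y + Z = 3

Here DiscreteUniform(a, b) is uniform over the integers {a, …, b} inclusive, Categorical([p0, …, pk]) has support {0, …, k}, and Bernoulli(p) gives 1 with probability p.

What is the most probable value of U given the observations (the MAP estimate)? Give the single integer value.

argmax_v P(U = v | obs) = 1

Enumerate traces; 8 have nonzero weight after conditioning:
  (W=2, V=0, Y=2, Z=1, U=1, X=0) weight 3/400
  (W=2, V=0, Y=2, Z=1, U=1, X=1) weight 3/100
  (W=2, V=1, Y=2, Z=1, U=0, X=0) weight 1/200
  (W=2, V=1, Y=2, Z=1, U=0, X=1) weight 1/50
  (W=3, V=0, Y=2, Z=1, U=1, X=0) weight 1/120
  (W=3, V=0, Y=2, Z=1, U=1, X=1) weight 1/30
  (W=3, V=1, Y=2, Z=1, U=0, X=0) weight 1/120
  (W=3, V=1, Y=2, Z=1, U=0, X=1) weight 1/30
Group by U:
  weight(U=0) = 1/15
  weight(U=1) = 19/240
Total weight = 1/15 + 19/240 = 7/48
P(U=0 | obs) = 1/15 / 7/48 = 16/35
P(U=1 | obs) = 19/240 / 7/48 = 19/35
argmax = 1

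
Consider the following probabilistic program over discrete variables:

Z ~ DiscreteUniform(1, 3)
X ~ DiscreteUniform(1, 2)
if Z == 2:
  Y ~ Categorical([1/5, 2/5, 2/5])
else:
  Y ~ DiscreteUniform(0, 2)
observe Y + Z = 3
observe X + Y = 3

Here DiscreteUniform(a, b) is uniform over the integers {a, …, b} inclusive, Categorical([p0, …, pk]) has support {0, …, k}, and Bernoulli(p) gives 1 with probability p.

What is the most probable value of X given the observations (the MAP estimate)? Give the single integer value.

Enumerate traces; 2 have nonzero weight after conditioning:
  (Z=1, X=1, Y=2) weight 1/18
  (Z=2, X=2, Y=1) weight 1/15
Group by X:
  weight(X=1) = 1/18
  weight(X=2) = 1/15
Total weight = 1/18 + 1/15 = 11/90
P(X=1 | obs) = 1/18 / 11/90 = 5/11
P(X=2 | obs) = 1/15 / 11/90 = 6/11
argmax = 2

argmax_v P(X = v | obs) = 2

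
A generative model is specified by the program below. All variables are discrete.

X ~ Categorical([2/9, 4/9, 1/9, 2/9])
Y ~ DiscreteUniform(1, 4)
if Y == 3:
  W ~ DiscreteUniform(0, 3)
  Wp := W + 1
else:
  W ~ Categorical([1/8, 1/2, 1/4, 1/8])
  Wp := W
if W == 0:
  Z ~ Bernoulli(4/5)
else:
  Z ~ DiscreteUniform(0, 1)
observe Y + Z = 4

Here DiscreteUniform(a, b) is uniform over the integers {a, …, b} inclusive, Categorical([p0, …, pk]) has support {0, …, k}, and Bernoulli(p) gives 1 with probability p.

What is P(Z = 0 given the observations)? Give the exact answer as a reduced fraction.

P(Z = 0 | obs) = 37/83

Enumerate traces; 32 have nonzero weight after conditioning:
  (X=0, Y=3, W=0, Z=1) weight 1/90
  (X=0, Y=3, W=1, Z=1) weight 1/144
  (X=0, Y=3, W=2, Z=1) weight 1/144
  (X=0, Y=3, W=3, Z=1) weight 1/144
  (X=0, Y=4, W=0, Z=0) weight 1/720
  (X=0, Y=4, W=1, Z=0) weight 1/72
  (X=0, Y=4, W=2, Z=0) weight 1/144
  (X=0, Y=4, W=3, Z=0) weight 1/288
  … 24 more
Group by Z:
  weight(Z=0) = 37/320
  weight(Z=1) = 23/160
Total weight = 37/320 + 23/160 = 83/320
P(Z=0 | obs) = 37/320 / 83/320 = 37/83
P(Z=1 | obs) = 23/160 / 83/320 = 46/83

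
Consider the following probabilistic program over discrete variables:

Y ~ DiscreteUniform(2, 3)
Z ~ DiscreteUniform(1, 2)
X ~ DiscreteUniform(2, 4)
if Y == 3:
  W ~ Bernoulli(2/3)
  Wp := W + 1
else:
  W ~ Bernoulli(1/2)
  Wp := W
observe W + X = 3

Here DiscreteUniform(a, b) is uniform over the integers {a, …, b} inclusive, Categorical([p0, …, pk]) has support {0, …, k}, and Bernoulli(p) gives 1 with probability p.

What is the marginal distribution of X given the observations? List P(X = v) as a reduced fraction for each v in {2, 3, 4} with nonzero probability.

P(X=2) = 7/12, P(X=3) = 5/12

Enumerate traces; 8 have nonzero weight after conditioning:
  (Y=2, Z=1, X=2, W=1) weight 1/24
  (Y=2, Z=1, X=3, W=0) weight 1/24
  (Y=2, Z=2, X=2, W=1) weight 1/24
  (Y=2, Z=2, X=3, W=0) weight 1/24
  (Y=3, Z=1, X=2, W=1) weight 1/18
  (Y=3, Z=1, X=3, W=0) weight 1/36
  (Y=3, Z=2, X=2, W=1) weight 1/18
  (Y=3, Z=2, X=3, W=0) weight 1/36
Group by X:
  weight(X=2) = 7/36
  weight(X=3) = 5/36
Total weight = 7/36 + 5/36 = 1/3
P(X=2 | obs) = 7/36 / 1/3 = 7/12
P(X=3 | obs) = 5/36 / 1/3 = 5/12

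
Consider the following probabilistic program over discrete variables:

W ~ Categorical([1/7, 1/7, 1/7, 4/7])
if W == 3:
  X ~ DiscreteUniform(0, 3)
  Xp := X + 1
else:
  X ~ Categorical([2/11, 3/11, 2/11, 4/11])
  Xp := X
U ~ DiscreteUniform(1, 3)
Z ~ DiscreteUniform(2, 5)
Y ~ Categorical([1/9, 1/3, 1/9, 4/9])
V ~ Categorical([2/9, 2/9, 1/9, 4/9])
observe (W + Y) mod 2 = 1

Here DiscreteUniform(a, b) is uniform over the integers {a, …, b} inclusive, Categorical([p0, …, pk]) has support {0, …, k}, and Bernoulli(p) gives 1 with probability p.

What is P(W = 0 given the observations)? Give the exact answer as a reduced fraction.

Enumerate traces; 1536 have nonzero weight after conditioning:
  (W=0, X=0, U=1, Z=2, Y=1, V=0) weight 1/6237
  (W=0, X=0, U=1, Z=2, Y=1, V=1) weight 1/6237
  (W=0, X=0, U=1, Z=2, Y=1, V=2) weight 1/12474
  (W=0, X=0, U=1, Z=2, Y=1, V=3) weight 2/6237
  (W=0, X=0, U=1, Z=2, Y=3, V=0) weight 4/18711
  (W=0, X=0, U=1, Z=2, Y=3, V=1) weight 4/18711
  (W=0, X=0, U=1, Z=2, Y=3, V=2) weight 2/18711
  (W=0, X=0, U=1, Z=2, Y=3, V=3) weight 8/18711
  (W=1, X=0, U=1, Z=2, Y=0, V=0) weight 1/18711
  (W=2, X=0, U=1, Z=2, Y=1, V=0) weight 1/6237
  … 1526 more
Group by W:
  weight(W=0) = 1/9
  weight(W=1) = 2/63
  weight(W=2) = 1/9
  weight(W=3) = 8/63
Total weight = 1/9 + 2/63 + 1/9 + 8/63 = 8/21
P(W=0 | obs) = 1/9 / 8/21 = 7/24
P(W=1 | obs) = 2/63 / 8/21 = 1/12
P(W=2 | obs) = 1/9 / 8/21 = 7/24
P(W=3 | obs) = 8/63 / 8/21 = 1/3

P(W = 0 | obs) = 7/24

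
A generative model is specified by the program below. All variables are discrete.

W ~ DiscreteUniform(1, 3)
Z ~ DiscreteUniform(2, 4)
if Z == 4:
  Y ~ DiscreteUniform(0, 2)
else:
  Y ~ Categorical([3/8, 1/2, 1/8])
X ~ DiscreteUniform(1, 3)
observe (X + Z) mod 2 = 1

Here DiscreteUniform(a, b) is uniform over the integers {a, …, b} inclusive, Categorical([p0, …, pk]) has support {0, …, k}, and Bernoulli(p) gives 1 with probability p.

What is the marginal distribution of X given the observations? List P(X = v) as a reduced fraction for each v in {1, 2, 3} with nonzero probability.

P(X=1) = 2/5, P(X=2) = 1/5, P(X=3) = 2/5

Enumerate traces; 45 have nonzero weight after conditioning:
  (W=1, Z=2, Y=0, X=1) weight 1/72
  (W=1, Z=2, Y=0, X=3) weight 1/72
  (W=1, Z=2, Y=1, X=1) weight 1/54
  (W=1, Z=2, Y=1, X=3) weight 1/54
  (W=1, Z=2, Y=2, X=1) weight 1/216
  (W=1, Z=2, Y=2, X=3) weight 1/216
  (W=1, Z=3, Y=0, X=2) weight 1/72
  (W=1, Z=3, Y=1, X=2) weight 1/54
  … 37 more
Group by X:
  weight(X=1) = 2/9
  weight(X=2) = 1/9
  weight(X=3) = 2/9
Total weight = 2/9 + 1/9 + 2/9 = 5/9
P(X=1 | obs) = 2/9 / 5/9 = 2/5
P(X=2 | obs) = 1/9 / 5/9 = 1/5
P(X=3 | obs) = 2/9 / 5/9 = 2/5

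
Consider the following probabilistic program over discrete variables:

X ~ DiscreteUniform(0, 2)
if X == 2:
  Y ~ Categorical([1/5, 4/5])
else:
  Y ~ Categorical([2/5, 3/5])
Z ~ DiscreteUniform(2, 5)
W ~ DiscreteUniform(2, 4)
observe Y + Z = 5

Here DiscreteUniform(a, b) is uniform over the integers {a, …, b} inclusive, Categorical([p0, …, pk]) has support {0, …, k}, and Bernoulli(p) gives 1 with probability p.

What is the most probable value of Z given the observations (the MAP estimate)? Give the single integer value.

Enumerate traces; 18 have nonzero weight after conditioning:
  (X=0, Y=0, Z=5, W=2) weight 1/90
  (X=0, Y=0, Z=5, W=3) weight 1/90
  (X=0, Y=0, Z=5, W=4) weight 1/90
  (X=0, Y=1, Z=4, W=2) weight 1/60
  (X=0, Y=1, Z=4, W=3) weight 1/60
  (X=0, Y=1, Z=4, W=4) weight 1/60
  (X=1, Y=0, Z=5, W=2) weight 1/90
  (X=1, Y=0, Z=5, W=3) weight 1/90
  … 10 more
Group by Z:
  weight(Z=4) = 1/6
  weight(Z=5) = 1/12
Total weight = 1/6 + 1/12 = 1/4
P(Z=4 | obs) = 1/6 / 1/4 = 2/3
P(Z=5 | obs) = 1/12 / 1/4 = 1/3
argmax = 4

argmax_v P(Z = v | obs) = 4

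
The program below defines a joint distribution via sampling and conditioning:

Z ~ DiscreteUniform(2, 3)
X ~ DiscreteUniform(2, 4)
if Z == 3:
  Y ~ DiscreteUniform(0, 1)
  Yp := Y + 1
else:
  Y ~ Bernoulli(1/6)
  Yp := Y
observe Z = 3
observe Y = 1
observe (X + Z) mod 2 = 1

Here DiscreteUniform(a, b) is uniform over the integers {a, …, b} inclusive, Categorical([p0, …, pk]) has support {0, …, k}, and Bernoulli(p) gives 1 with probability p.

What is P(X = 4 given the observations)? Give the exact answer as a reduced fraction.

Enumerate traces; 2 have nonzero weight after conditioning:
  (Z=3, X=2, Y=1) weight 1/12
  (Z=3, X=4, Y=1) weight 1/12
Group by X:
  weight(X=2) = 1/12
  weight(X=4) = 1/12
Total weight = 1/12 + 1/12 = 1/6
P(X=2 | obs) = 1/12 / 1/6 = 1/2
P(X=4 | obs) = 1/12 / 1/6 = 1/2

P(X = 4 | obs) = 1/2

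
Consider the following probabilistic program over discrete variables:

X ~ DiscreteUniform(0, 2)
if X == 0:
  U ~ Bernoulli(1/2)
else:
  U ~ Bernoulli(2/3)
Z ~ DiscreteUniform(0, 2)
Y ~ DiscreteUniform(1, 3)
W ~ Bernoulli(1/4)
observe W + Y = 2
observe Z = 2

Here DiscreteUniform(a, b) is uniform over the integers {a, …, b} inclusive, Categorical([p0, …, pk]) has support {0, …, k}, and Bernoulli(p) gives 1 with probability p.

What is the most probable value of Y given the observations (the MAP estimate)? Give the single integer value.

argmax_v P(Y = v | obs) = 2

Enumerate traces; 12 have nonzero weight after conditioning:
  (X=0, U=0, Z=2, Y=1, W=1) weight 1/216
  (X=0, U=0, Z=2, Y=2, W=0) weight 1/72
  (X=0, U=1, Z=2, Y=1, W=1) weight 1/216
  (X=0, U=1, Z=2, Y=2, W=0) weight 1/72
  (X=1, U=0, Z=2, Y=1, W=1) weight 1/324
  (X=1, U=0, Z=2, Y=2, W=0) weight 1/108
  (X=1, U=1, Z=2, Y=1, W=1) weight 1/162
  (X=1, U=1, Z=2, Y=2, W=0) weight 1/54
  … 4 more
Group by Y:
  weight(Y=1) = 1/36
  weight(Y=2) = 1/12
Total weight = 1/36 + 1/12 = 1/9
P(Y=1 | obs) = 1/36 / 1/9 = 1/4
P(Y=2 | obs) = 1/12 / 1/9 = 3/4
argmax = 2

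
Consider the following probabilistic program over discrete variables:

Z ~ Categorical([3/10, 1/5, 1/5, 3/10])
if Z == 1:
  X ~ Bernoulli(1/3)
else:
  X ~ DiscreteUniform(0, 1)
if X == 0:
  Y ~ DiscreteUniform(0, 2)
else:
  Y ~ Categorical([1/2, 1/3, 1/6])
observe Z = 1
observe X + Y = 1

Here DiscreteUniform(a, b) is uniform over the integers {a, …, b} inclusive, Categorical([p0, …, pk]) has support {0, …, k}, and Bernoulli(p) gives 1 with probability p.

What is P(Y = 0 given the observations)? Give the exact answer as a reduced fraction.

Enumerate traces; 2 have nonzero weight after conditioning:
  (Z=1, X=0, Y=1) weight 2/45
  (Z=1, X=1, Y=0) weight 1/30
Group by Y:
  weight(Y=0) = 1/30
  weight(Y=1) = 2/45
Total weight = 1/30 + 2/45 = 7/90
P(Y=0 | obs) = 1/30 / 7/90 = 3/7
P(Y=1 | obs) = 2/45 / 7/90 = 4/7

P(Y = 0 | obs) = 3/7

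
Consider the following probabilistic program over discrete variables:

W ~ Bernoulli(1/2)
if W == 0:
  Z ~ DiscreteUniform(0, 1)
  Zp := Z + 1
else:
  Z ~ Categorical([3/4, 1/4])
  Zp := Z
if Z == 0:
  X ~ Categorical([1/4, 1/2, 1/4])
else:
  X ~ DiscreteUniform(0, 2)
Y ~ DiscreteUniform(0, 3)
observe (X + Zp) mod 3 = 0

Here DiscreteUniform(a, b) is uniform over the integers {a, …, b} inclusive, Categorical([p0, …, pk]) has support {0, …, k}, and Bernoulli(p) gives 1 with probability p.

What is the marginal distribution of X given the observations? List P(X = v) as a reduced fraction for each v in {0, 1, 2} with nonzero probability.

Enumerate traces; 16 have nonzero weight after conditioning:
  (W=0, Z=0, X=2, Y=0) weight 1/64
  (W=0, Z=0, X=2, Y=1) weight 1/64
  (W=0, Z=0, X=2, Y=2) weight 1/64
  (W=0, Z=0, X=2, Y=3) weight 1/64
  (W=0, Z=1, X=1, Y=0) weight 1/48
  (W=0, Z=1, X=1, Y=1) weight 1/48
  (W=0, Z=1, X=1, Y=2) weight 1/48
  (W=0, Z=1, X=1, Y=3) weight 1/48
  (W=1, Z=0, X=0, Y=0) weight 3/128
  … 7 more
Group by X:
  weight(X=0) = 3/32
  weight(X=1) = 1/12
  weight(X=2) = 5/48
Total weight = 3/32 + 1/12 + 5/48 = 9/32
P(X=0 | obs) = 3/32 / 9/32 = 1/3
P(X=1 | obs) = 1/12 / 9/32 = 8/27
P(X=2 | obs) = 5/48 / 9/32 = 10/27

P(X=0) = 1/3, P(X=1) = 8/27, P(X=2) = 10/27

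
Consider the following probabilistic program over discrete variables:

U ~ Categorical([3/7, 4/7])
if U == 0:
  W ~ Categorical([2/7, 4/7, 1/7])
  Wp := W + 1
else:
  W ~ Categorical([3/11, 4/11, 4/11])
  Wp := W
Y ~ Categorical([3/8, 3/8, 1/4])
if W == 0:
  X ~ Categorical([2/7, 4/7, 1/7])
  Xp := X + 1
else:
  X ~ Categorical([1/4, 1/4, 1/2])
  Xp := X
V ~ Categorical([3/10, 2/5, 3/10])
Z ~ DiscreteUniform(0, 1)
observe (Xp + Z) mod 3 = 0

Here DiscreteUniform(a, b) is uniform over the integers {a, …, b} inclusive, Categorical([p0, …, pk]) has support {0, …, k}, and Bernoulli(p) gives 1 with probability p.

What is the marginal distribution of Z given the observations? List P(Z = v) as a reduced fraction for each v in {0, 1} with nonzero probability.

Enumerate traces; 108 have nonzero weight after conditioning:
  (U=0, W=0, Y=0, X=1, V=0, Z=1) weight 27/6860
  (U=0, W=0, Y=0, X=1, V=1, Z=1) weight 9/1715
  (U=0, W=0, Y=0, X=1, V=2, Z=1) weight 27/6860
  (U=0, W=0, Y=0, X=2, V=0, Z=0) weight 27/27440
  (U=0, W=0, Y=0, X=2, V=1, Z=0) weight 9/6860
  (U=0, W=0, Y=0, X=2, V=2, Z=0) weight 27/27440
  (U=0, W=0, Y=1, X=1, V=0, Z=1) weight 27/6860
  (U=0, W=0, Y=1, X=1, V=1, Z=1) weight 9/1715
  … 100 more
Group by Z:
  weight(Z=0) = 3323/30184
  weight(Z=1) = 3923/15092
Total weight = 3323/30184 + 3923/15092 = 11169/30184
P(Z=0 | obs) = 3323/30184 / 11169/30184 = 3323/11169
P(Z=1 | obs) = 3923/15092 / 11169/30184 = 7846/11169

P(Z=0) = 3323/11169, P(Z=1) = 7846/11169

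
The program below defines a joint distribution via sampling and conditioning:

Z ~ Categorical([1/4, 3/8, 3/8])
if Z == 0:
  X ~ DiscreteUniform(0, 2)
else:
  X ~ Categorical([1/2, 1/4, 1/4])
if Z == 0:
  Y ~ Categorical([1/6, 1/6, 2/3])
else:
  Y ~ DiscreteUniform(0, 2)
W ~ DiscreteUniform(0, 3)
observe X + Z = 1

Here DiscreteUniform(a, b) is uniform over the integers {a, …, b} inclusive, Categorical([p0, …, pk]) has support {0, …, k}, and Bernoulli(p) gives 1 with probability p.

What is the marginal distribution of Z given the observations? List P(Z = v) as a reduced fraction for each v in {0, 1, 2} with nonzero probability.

Enumerate traces; 24 have nonzero weight after conditioning:
  (Z=0, X=1, Y=0, W=0) weight 1/288
  (Z=0, X=1, Y=0, W=1) weight 1/288
  (Z=0, X=1, Y=0, W=2) weight 1/288
  (Z=0, X=1, Y=0, W=3) weight 1/288
  (Z=0, X=1, Y=1, W=0) weight 1/288
  (Z=0, X=1, Y=1, W=1) weight 1/288
  (Z=0, X=1, Y=1, W=2) weight 1/288
  (Z=0, X=1, Y=1, W=3) weight 1/288
  (Z=1, X=0, Y=0, W=0) weight 1/64
  … 15 more
Group by Z:
  weight(Z=0) = 1/12
  weight(Z=1) = 3/16
Total weight = 1/12 + 3/16 = 13/48
P(Z=0 | obs) = 1/12 / 13/48 = 4/13
P(Z=1 | obs) = 3/16 / 13/48 = 9/13

P(Z=0) = 4/13, P(Z=1) = 9/13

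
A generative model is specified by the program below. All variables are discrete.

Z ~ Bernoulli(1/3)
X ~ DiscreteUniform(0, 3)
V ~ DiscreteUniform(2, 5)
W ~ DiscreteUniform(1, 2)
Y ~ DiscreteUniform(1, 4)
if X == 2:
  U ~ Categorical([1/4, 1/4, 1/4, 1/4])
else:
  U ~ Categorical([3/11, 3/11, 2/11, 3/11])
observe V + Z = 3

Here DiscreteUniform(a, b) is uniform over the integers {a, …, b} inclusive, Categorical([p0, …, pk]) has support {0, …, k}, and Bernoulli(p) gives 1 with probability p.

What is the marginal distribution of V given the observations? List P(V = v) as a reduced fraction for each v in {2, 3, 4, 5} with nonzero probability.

Enumerate traces; 256 have nonzero weight after conditioning:
  (Z=0, X=0, V=3, W=1, Y=1, U=0) weight 1/704
  (Z=0, X=0, V=3, W=1, Y=1, U=1) weight 1/704
  (Z=0, X=0, V=3, W=1, Y=1, U=2) weight 1/1056
  (Z=0, X=0, V=3, W=1, Y=1, U=3) weight 1/704
  (Z=0, X=0, V=3, W=1, Y=2, U=0) weight 1/704
  (Z=0, X=0, V=3, W=1, Y=2, U=1) weight 1/704
  (Z=0, X=0, V=3, W=1, Y=2, U=2) weight 1/1056
  (Z=0, X=0, V=3, W=1, Y=2, U=3) weight 1/704
  (Z=1, X=0, V=2, W=1, Y=1, U=0) weight 1/1408
  … 247 more
Group by V:
  weight(V=2) = 1/12
  weight(V=3) = 1/6
Total weight = 1/12 + 1/6 = 1/4
P(V=2 | obs) = 1/12 / 1/4 = 1/3
P(V=3 | obs) = 1/6 / 1/4 = 2/3

P(V=2) = 1/3, P(V=3) = 2/3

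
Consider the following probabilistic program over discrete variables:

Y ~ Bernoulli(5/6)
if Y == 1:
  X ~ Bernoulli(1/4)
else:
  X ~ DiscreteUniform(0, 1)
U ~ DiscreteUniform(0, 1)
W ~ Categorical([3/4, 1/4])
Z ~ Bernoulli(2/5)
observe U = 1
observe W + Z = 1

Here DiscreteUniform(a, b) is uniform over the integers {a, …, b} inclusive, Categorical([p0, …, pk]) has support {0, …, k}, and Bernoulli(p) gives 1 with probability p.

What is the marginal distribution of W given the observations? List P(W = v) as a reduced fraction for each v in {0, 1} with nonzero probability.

Enumerate traces; 8 have nonzero weight after conditioning:
  (Y=0, X=0, U=1, W=0, Z=1) weight 1/80
  (Y=0, X=0, U=1, W=1, Z=0) weight 1/160
  (Y=0, X=1, U=1, W=0, Z=1) weight 1/80
  (Y=0, X=1, U=1, W=1, Z=0) weight 1/160
  (Y=1, X=0, U=1, W=0, Z=1) weight 3/32
  (Y=1, X=0, U=1, W=1, Z=0) weight 3/64
  (Y=1, X=1, U=1, W=0, Z=1) weight 1/32
  (Y=1, X=1, U=1, W=1, Z=0) weight 1/64
Group by W:
  weight(W=0) = 3/20
  weight(W=1) = 3/40
Total weight = 3/20 + 3/40 = 9/40
P(W=0 | obs) = 3/20 / 9/40 = 2/3
P(W=1 | obs) = 3/40 / 9/40 = 1/3

P(W=0) = 2/3, P(W=1) = 1/3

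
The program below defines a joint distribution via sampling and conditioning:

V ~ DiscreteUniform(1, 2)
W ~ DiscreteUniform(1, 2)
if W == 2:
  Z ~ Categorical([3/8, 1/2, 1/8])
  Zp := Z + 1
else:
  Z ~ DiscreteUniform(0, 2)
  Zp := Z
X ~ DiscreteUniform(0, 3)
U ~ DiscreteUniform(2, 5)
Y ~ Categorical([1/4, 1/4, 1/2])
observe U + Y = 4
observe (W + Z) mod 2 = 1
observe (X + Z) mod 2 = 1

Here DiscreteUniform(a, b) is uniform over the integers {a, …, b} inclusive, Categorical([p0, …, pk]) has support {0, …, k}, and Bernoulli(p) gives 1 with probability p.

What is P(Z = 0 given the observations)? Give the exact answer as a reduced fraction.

P(Z = 0 | obs) = 2/7

Enumerate traces; 36 have nonzero weight after conditioning:
  (V=1, W=1, Z=0, X=1, U=2, Y=2) weight 1/384
  (V=1, W=1, Z=0, X=1, U=3, Y=1) weight 1/768
  (V=1, W=1, Z=0, X=1, U=4, Y=0) weight 1/768
  (V=1, W=1, Z=0, X=3, U=2, Y=2) weight 1/384
  (V=1, W=1, Z=0, X=3, U=3, Y=1) weight 1/768
  (V=1, W=1, Z=0, X=3, U=4, Y=0) weight 1/768
  (V=1, W=1, Z=2, X=1, U=2, Y=2) weight 1/384
  (V=1, W=1, Z=2, X=1, U=3, Y=1) weight 1/768
  (V=1, W=2, Z=1, X=0, U=2, Y=2) weight 1/256
  … 27 more
Group by Z:
  weight(Z=0) = 1/48
  weight(Z=1) = 1/32
  weight(Z=2) = 1/48
Total weight = 1/48 + 1/32 + 1/48 = 7/96
P(Z=0 | obs) = 1/48 / 7/96 = 2/7
P(Z=1 | obs) = 1/32 / 7/96 = 3/7
P(Z=2 | obs) = 1/48 / 7/96 = 2/7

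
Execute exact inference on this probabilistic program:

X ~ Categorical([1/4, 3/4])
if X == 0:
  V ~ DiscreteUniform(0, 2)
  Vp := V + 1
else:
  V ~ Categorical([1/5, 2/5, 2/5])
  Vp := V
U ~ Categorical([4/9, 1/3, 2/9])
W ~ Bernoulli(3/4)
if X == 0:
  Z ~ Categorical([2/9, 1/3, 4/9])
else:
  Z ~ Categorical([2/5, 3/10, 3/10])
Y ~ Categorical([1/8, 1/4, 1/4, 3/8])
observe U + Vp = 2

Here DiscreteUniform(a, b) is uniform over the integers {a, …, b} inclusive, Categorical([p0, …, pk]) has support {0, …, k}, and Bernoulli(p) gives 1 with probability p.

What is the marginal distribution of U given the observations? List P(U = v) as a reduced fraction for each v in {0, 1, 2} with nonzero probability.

Enumerate traces; 120 have nonzero weight after conditioning:
  (X=0, V=0, U=1, W=0, Z=0, Y=0) weight 1/5184
  (X=0, V=0, U=1, W=0, Z=0, Y=1) weight 1/2592
  (X=0, V=0, U=1, W=0, Z=0, Y=2) weight 1/2592
  (X=0, V=0, U=1, W=0, Z=0, Y=3) weight 1/1728
  (X=0, V=0, U=1, W=0, Z=1, Y=0) weight 1/3456
  (X=0, V=0, U=1, W=0, Z=1, Y=1) weight 1/1728
  (X=0, V=0, U=1, W=0, Z=1, Y=2) weight 1/1728
  (X=0, V=0, U=1, W=0, Z=1, Y=3) weight 1/1152
  (X=0, V=1, U=0, W=0, Z=0, Y=0) weight 1/3888
  (X=1, V=0, U=2, W=0, Z=0, Y=0) weight 1/2400
  … 110 more
Group by U:
  weight(U=0) = 23/135
  weight(U=1) = 23/180
  weight(U=2) = 1/30
Total weight = 23/135 + 23/180 + 1/30 = 179/540
P(U=0 | obs) = 23/135 / 179/540 = 92/179
P(U=1 | obs) = 23/180 / 179/540 = 69/179
P(U=2 | obs) = 1/30 / 179/540 = 18/179

P(U=0) = 92/179, P(U=1) = 69/179, P(U=2) = 18/179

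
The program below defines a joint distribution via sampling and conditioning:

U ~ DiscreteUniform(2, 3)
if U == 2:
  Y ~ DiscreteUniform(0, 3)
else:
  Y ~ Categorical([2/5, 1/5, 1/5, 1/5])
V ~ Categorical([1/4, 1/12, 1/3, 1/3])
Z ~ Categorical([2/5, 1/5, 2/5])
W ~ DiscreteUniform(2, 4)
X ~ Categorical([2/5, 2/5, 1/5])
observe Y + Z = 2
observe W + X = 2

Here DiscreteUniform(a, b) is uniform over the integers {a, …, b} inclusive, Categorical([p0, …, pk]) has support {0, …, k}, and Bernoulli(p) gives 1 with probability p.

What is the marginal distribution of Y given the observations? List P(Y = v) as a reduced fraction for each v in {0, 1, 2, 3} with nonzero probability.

P(Y=0) = 26/53, P(Y=1) = 9/53, P(Y=2) = 18/53

Enumerate traces; 24 have nonzero weight after conditioning:
  (U=2, Y=0, V=0, Z=2, W=2, X=0) weight 1/600
  (U=2, Y=0, V=1, Z=2, W=2, X=0) weight 1/1800
  (U=2, Y=0, V=2, Z=2, W=2, X=0) weight 1/450
  (U=2, Y=0, V=3, Z=2, W=2, X=0) weight 1/450
  (U=2, Y=1, V=0, Z=1, W=2, X=0) weight 1/1200
  (U=2, Y=1, V=1, Z=1, W=2, X=0) weight 1/3600
  (U=2, Y=1, V=2, Z=1, W=2, X=0) weight 1/900
  (U=2, Y=1, V=3, Z=1, W=2, X=0) weight 1/900
  (U=2, Y=2, V=0, Z=0, W=2, X=0) weight 1/600
  … 15 more
Group by Y:
  weight(Y=0) = 13/750
  weight(Y=1) = 3/500
  weight(Y=2) = 3/250
Total weight = 13/750 + 3/500 + 3/250 = 53/1500
P(Y=0 | obs) = 13/750 / 53/1500 = 26/53
P(Y=1 | obs) = 3/500 / 53/1500 = 9/53
P(Y=2 | obs) = 3/250 / 53/1500 = 18/53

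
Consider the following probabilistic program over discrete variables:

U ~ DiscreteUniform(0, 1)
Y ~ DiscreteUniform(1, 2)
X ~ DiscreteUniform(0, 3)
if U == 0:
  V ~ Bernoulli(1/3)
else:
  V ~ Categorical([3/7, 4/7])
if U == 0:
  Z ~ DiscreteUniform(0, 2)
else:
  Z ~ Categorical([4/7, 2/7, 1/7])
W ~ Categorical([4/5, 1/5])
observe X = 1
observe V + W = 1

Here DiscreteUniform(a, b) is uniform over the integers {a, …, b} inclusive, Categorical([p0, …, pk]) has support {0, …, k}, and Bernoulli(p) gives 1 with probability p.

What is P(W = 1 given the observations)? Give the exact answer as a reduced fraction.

P(W = 1 | obs) = 23/99

Enumerate traces; 24 have nonzero weight after conditioning:
  (U=0, Y=1, X=1, V=0, Z=0, W=1) weight 1/360
  (U=0, Y=1, X=1, V=0, Z=1, W=1) weight 1/360
  (U=0, Y=1, X=1, V=0, Z=2, W=1) weight 1/360
  (U=0, Y=1, X=1, V=1, Z=0, W=0) weight 1/180
  (U=0, Y=1, X=1, V=1, Z=1, W=0) weight 1/180
  (U=0, Y=1, X=1, V=1, Z=2, W=0) weight 1/180
  (U=0, Y=2, X=1, V=0, Z=0, W=1) weight 1/360
  (U=0, Y=2, X=1, V=0, Z=1, W=1) weight 1/360
  … 16 more
Group by W:
  weight(W=0) = 19/210
  weight(W=1) = 23/840
Total weight = 19/210 + 23/840 = 33/280
P(W=0 | obs) = 19/210 / 33/280 = 76/99
P(W=1 | obs) = 23/840 / 33/280 = 23/99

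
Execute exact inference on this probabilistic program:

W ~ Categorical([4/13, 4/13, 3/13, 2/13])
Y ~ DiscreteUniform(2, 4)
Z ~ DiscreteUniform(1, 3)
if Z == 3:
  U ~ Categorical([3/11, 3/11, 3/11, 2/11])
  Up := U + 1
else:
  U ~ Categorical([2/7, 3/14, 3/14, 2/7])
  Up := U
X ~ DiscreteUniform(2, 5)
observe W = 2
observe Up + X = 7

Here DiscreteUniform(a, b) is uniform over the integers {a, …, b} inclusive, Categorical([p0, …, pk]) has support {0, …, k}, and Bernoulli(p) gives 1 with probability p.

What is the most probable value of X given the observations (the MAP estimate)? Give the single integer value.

Enumerate traces; 21 have nonzero weight after conditioning:
  (W=2, Y=2, Z=1, U=2, X=5) weight 1/728
  (W=2, Y=2, Z=1, U=3, X=4) weight 1/546
  (W=2, Y=2, Z=2, U=2, X=5) weight 1/728
  (W=2, Y=2, Z=2, U=3, X=4) weight 1/546
  (W=2, Y=2, Z=3, U=1, X=5) weight 1/572
  (W=2, Y=2, Z=3, U=2, X=4) weight 1/572
  (W=2, Y=2, Z=3, U=3, X=3) weight 1/858
  (W=2, Y=3, Z=1, U=2, X=5) weight 1/728
  … 13 more
Group by X:
  weight(X=3) = 1/286
  weight(X=4) = 5/308
  weight(X=5) = 27/2002
Total weight = 1/286 + 5/308 + 27/2002 = 19/572
P(X=3 | obs) = 1/286 / 19/572 = 2/19
P(X=4 | obs) = 5/308 / 19/572 = 65/133
P(X=5 | obs) = 27/2002 / 19/572 = 54/133
argmax = 4

argmax_v P(X = v | obs) = 4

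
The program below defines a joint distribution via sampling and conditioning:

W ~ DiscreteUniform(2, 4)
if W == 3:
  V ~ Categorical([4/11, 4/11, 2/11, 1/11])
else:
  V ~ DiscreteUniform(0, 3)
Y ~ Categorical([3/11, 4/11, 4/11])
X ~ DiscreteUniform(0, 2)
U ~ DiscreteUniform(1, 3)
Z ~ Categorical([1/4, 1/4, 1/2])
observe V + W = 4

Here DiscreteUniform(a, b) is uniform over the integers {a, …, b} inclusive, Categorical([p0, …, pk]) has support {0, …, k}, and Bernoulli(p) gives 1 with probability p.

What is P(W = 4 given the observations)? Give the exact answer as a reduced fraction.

Enumerate traces; 243 have nonzero weight after conditioning:
  (W=2, V=2, Y=0, X=0, U=1, Z=0) weight 1/1584
  (W=2, V=2, Y=0, X=0, U=1, Z=1) weight 1/1584
  (W=2, V=2, Y=0, X=0, U=1, Z=2) weight 1/792
  (W=2, V=2, Y=0, X=0, U=2, Z=0) weight 1/1584
  (W=2, V=2, Y=0, X=0, U=2, Z=1) weight 1/1584
  (W=2, V=2, Y=0, X=0, U=2, Z=2) weight 1/792
  (W=2, V=2, Y=0, X=0, U=3, Z=0) weight 1/1584
  (W=2, V=2, Y=0, X=0, U=3, Z=1) weight 1/1584
  (W=3, V=1, Y=0, X=0, U=1, Z=0) weight 1/1089
  (W=4, V=0, Y=0, X=0, U=1, Z=0) weight 1/1584
  … 233 more
Group by W:
  weight(W=2) = 1/12
  weight(W=3) = 4/33
  weight(W=4) = 1/12
Total weight = 1/12 + 4/33 + 1/12 = 19/66
P(W=2 | obs) = 1/12 / 19/66 = 11/38
P(W=3 | obs) = 4/33 / 19/66 = 8/19
P(W=4 | obs) = 1/12 / 19/66 = 11/38

P(W = 4 | obs) = 11/38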